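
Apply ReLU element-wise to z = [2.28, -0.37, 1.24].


ReLU(2.28) = max(0, 2.28) = 2.28
ReLU(-0.37) = max(0, -0.37) = 0.0
ReLU(1.24) = max(0, 1.24) = 1.24
result = [2.28, 0.0, 1.24]

[2.28, 0.0, 1.24]


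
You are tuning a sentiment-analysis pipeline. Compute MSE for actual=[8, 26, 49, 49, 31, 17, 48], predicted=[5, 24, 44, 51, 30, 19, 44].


Squared errors: (8-5)²=9, (26-24)²=4, (49-44)²=25, (49-51)²=4, (31-30)²=1, (17-19)²=4, (48-44)²=16
Sum = 63
MSE = 63/7 = 9

9


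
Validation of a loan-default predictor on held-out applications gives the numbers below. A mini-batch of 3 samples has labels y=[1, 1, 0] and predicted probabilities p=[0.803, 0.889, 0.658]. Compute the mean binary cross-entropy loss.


L[0] = -ln(0.803) = 0.2194
L[1] = -ln(0.889) = 0.1177
L[2] = -ln(1-0.658) = -ln(0.342) = 1.0729
mean = (0.2194 + 0.1177 + 1.0729)/3 = 0.47

0.47


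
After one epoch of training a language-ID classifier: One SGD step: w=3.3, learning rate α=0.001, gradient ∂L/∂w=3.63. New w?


w_new = w - α·∇
= 3.3 - 0.001·3.63
= 3.3 - 0.00363
= 3.29637

3.29637


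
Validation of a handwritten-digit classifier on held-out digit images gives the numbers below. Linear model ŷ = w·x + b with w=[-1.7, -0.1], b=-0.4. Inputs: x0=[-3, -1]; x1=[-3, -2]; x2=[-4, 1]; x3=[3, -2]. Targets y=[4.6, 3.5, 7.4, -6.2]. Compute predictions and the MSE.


ŷ0 = (-1.7)·(-3) + (-0.1)·(-1) - 0.4 = 4.8
ŷ1 = (-1.7)·(-3) + (-0.1)·(-2) - 0.4 = 4.9
ŷ2 = (-1.7)·(-4) + (-0.1)·(1) - 0.4 = 6.3
ŷ3 = (-1.7)·(3) + (-0.1)·(-2) - 0.4 = -5.3
errors² = [0.04, 1.96, 1.21, 0.81]
MSE = 4.0200/4 = 1.005

1.005


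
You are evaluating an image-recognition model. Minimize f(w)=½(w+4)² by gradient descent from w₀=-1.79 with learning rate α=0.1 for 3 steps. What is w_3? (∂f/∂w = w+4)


step 1: grad = -1.79+4 = 2.21; w = -1.79 - 0.1·(2.21) = -2.011
step 2: grad = -2.011+4 = 1.989; w = -2.011 - 0.1·(1.989) = -2.2099
step 3: grad = -2.2099+4 = 1.7901; w = -2.2099 - 0.1·(1.7901) = -2.38891

-2.38891


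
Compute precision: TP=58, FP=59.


Precision = TP/(TP+FP)
= 58/(58+59)
= 58/117 = 49.57%

49.57%


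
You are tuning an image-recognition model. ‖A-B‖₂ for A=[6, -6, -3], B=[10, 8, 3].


d = √((6-10)² + (-6-8)² + (-3-3)²)
  = √(16 + 196 + 36)
  = √248 = 15.748

15.748


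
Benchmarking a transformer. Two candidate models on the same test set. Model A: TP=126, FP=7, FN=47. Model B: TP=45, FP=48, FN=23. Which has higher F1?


Model A: P=126/133=0.9474, R=126/173=0.7283, F1=2PR/(P+R)=2TP/(2TP+FP+FN)=252/306=0.8235
Model B: P=45/93=0.4839, R=45/68=0.6618, F1=2PR/(P+R)=2TP/(2TP+FP+FN)=90/161=0.559
0.8235 > 0.559 → Model A

Model A


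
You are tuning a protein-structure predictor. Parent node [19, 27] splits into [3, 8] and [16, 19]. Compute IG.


Parent = [19, 27], H_parent = 0.9781
H_left = 0.8454 (n=11), H_right = 0.9947 (n=35)
H_children = (11/46)·0.8454 + (35/46)·0.9947 = 0.959
IG = 0.9781 - 0.959 = 0.0191

0.0191


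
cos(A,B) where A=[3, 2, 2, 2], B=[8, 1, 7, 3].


A·B = 3·8 + 2·1 + 2·7 + 2·3 = 46
‖A‖ = √21 = 4.5826, ‖B‖ = √123 = 11.0905
cos = 46/(√21·√123) = 46/√2583 = 0.9051

0.9051


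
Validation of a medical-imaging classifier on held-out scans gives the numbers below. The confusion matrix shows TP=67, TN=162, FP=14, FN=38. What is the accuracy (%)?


Accuracy = (TP+TN)/(TP+TN+FP+FN)
= (67+162)/(281)
= 229/281 = 81.49%

81.49%


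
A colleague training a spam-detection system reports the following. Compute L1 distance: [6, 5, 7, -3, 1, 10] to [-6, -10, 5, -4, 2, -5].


d = |6+ 6| + |5+ 10| + |7-5| + |-3+ 4| + |1-2| + |10+ 5|
  = 12 + 15 + 2 + 1 + 1 + 15
  = 46

46


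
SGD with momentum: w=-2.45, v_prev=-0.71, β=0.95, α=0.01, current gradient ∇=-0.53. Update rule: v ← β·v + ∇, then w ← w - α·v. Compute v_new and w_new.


v_new = 0.95·-0.71 - 0.53 = -0.6745 - 0.53 = -1.2045
w_new = -2.45 - 0.01·-1.2045 = -2.45 + 0.012045 = -2.437955

v_new=-1.2045, w_new=-2.437955


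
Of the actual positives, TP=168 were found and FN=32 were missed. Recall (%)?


Recall = TP/(TP+FN)
= 168/(168+32)
= 168/200 = 84.0%

84.0%


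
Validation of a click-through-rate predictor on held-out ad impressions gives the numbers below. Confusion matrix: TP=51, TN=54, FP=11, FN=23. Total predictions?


Total = TP + TN + FP + FN
= 51 + 54 + 11 + 23
= 139
(Predicted positive: 62, predicted negative: 77)

139


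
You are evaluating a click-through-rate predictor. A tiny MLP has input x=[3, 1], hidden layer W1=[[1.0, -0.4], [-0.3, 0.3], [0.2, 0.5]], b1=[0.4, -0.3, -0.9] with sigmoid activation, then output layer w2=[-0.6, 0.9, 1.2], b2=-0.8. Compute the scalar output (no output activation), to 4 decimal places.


z1[0] = (1.0)·(3) + (-0.4)·(1) + 0.4 = 3.0
z1[1] = (-0.3)·(3) + (0.3)·(1) - 0.3 = -0.9
z1[2] = (0.2)·(3) + (0.5)·(1) - 0.9 = 0.2
h = sigmoid(z1) = [0.9526, 0.2891, 0.5498]
output = (-0.6)·(0.9526) + (0.9)·(0.2891) + (1.2)·(0.5498) - 0.8 = -0.4516

-0.4516


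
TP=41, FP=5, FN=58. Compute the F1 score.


Precision = 41/46 = 0.8913
Recall = 41/99 = 0.4141
F1 = 2·P·R/(P+R) = 2·TP/(2·TP+FP+FN) = 82/(82+5+58) = 82/145 = 0.5655

0.5655


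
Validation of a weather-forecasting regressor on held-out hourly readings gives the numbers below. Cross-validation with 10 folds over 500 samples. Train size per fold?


Fold size = 500/10 = 50
Training per fold = 500 - 50 = 450

450


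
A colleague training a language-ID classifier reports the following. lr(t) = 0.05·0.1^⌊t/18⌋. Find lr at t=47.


n_drops = ⌊47/18⌋ = 2
lr = 0.05·0.1^2 = 0.05·0.01 = 0.0005

0.0005


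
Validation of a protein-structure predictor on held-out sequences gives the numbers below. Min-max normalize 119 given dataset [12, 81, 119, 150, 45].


min=12, max=150
(119-12)/(150-12) = 107/138 = 0.7754

0.7754


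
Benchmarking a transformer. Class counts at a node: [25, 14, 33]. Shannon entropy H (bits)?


Probabilities: [25/72, 14/72, 33/72] ≈ [0.3472, 0.1944, 0.4583]
H = -((25/72)·log₂(25/72) + (14/72)·log₂(14/72) + (33/72)·log₂(33/72))
  = 1.5051 bits

1.5051 bits


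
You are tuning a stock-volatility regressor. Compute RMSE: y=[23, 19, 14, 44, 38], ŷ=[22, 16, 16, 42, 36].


MSE = 22/5 = 4.4
RMSE = √(22/5) = 2.0976

2.0976


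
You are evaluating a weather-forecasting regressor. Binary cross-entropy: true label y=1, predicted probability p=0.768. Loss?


BCE = -[y·ln(p) + (1-y)·ln(1-p)]
= -1·ln(0.768) - 0
= -ln(0.768) = 0.264

0.264


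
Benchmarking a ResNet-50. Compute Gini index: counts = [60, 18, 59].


Probabilities: [60/137, 18/137, 59/137] ≈ [0.438, 0.1314, 0.4307]
Σpᵢ² = (3600 + 324 + 3481)/137² = 7405/18769
Gini = 1 - Σpᵢ² = 1 - 7405/18769 = 0.6055

0.6055


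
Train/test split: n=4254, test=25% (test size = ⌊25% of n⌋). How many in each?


Test = ⌊4254·25/100⌋ = 1063
Train = 4254 - 1063 = 3191

Train: 3191, Test: 1063


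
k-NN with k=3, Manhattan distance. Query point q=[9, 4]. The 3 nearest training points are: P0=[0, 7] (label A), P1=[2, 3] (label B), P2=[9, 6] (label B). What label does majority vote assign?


d(q,P0) = 12  (label A)
d(q,P1) = 8  (label B)
d(q,P2) = 2  (label B)
Votes: A=1, B=2
Majority → B

B


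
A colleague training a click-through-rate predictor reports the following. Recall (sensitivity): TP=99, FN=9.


Recall = TP/(TP+FN)
= 99/(99+9)
= 99/108 = 91.67%

91.67%


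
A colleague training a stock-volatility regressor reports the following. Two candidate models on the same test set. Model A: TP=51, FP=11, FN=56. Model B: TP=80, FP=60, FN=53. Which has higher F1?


Model A: P=51/62=0.8226, R=51/107=0.4766, F1=2PR/(P+R)=2TP/(2TP+FP+FN)=102/169=0.6036
Model B: P=80/140=0.5714, R=80/133=0.6015, F1=2PR/(P+R)=2TP/(2TP+FP+FN)=160/273=0.5861
0.6036 > 0.5861 → Model A

Model A


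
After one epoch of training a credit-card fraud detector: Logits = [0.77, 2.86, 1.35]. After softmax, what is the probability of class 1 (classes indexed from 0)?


Exponentials: e^0.77=2.1598, e^2.86=17.4615, e^1.35=3.8574
Sum = 23.4787
Softmax = [0.092, 0.7437, 0.1643]
p[1] = 17.4615/23.4787 = 0.7437

0.7437


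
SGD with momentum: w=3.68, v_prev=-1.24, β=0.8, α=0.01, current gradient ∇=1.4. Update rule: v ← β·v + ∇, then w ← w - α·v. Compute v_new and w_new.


v_new = 0.8·-1.24 + 1.4 = -0.992 + 1.4 = 0.408
w_new = 3.68 - 0.01·0.408 = 3.68 - 0.00408 = 3.67592

v_new=0.408, w_new=3.67592


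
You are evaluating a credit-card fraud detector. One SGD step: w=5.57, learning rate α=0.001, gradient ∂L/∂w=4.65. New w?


w_new = w - α·∇
= 5.57 - 0.001·4.65
= 5.57 - 0.00465
= 5.56535

5.56535


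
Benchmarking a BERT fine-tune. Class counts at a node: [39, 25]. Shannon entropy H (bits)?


Probabilities: [39/64, 25/64] ≈ [0.6094, 0.3906]
H = -((39/64)·log₂(39/64) + (25/64)·log₂(25/64))
  = 0.9652 bits

0.9652 bits


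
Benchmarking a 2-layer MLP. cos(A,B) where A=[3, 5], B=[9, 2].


A·B = 3·9 + 5·2 = 37
‖A‖ = √34 = 5.831, ‖B‖ = √85 = 9.2195
cos = 37/(√34·√85) = 37/√2890 = 0.6883

0.6883


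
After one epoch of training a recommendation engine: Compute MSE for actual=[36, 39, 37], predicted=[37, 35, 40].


Squared errors: (36-37)²=1, (39-35)²=16, (37-40)²=9
Sum = 26
MSE = 26/3 = 26/3

26/3


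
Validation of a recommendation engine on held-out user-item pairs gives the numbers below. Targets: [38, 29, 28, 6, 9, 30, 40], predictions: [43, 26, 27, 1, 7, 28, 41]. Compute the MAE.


Absolute errors: |38-43|=5, |29-26|=3, |28-27|=1, |6-1|=5, |9-7|=2, |30-28|=2, |40-41|=1
Sum = 19
MAE = 19/7 = 19/7

19/7


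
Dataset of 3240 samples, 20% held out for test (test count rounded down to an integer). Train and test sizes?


Test = ⌊3240·20/100⌋ = 648
Train = 3240 - 648 = 2592

Train: 2592, Test: 648


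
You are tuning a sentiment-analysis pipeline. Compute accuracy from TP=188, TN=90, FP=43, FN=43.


Accuracy = (TP+TN)/(TP+TN+FP+FN)
= (188+90)/(364)
= 278/364 = 76.37%

76.37%


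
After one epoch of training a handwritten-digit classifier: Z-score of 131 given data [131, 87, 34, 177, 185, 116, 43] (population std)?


μ = 110.4286, σ = 55.2704
z = (131 - 110.4286)/55.2704 = 0.3722

0.3722


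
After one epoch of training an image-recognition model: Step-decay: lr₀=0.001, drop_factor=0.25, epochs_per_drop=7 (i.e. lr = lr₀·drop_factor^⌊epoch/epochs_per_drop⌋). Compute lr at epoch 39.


n_drops = ⌊39/7⌋ = 5
lr = 0.001·0.25^5 = 0.001·0.0009765625 = 0.0000009765625

0.0000009765625


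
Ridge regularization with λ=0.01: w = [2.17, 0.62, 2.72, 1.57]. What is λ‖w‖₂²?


‖w‖₂² = (2.17)² + (0.62)² + (2.72)² + (1.57)²
     = 4.7089 + 0.3844 + 7.3984 + 2.4649
     = 14.9566
λ·‖w‖₂² = 0.01·14.9566 = 0.149566

0.149566


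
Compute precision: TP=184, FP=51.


Precision = TP/(TP+FP)
= 184/(184+51)
= 184/235 = 78.3%

78.3%


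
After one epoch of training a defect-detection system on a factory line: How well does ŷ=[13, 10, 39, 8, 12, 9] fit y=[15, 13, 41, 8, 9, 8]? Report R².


ȳ = 15.6667
SS_res = Σ(y-ŷ)² = 27
SS_tot = Σ(y-ȳ)² = 811.33
R² = 1 - SS_res/SS_tot = 1 - 0.0333 = 0.9667

0.9667


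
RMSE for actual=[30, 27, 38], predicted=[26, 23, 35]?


MSE = 41/3 = 13.6667
RMSE = √(41/3) = 3.6968

3.6968


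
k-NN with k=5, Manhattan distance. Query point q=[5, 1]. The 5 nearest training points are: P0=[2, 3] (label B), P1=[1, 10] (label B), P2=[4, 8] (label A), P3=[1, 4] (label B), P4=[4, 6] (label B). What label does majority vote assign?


d(q,P0) = 5  (label B)
d(q,P1) = 13  (label B)
d(q,P2) = 8  (label A)
d(q,P3) = 7  (label B)
d(q,P4) = 6  (label B)
Votes: A=1, B=4
Majority → B

B


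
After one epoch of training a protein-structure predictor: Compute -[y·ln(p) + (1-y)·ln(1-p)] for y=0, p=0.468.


BCE = -[y·ln(p) + (1-y)·ln(1-p)]
= -0 - 1·ln(1-0.468)
= -ln(0.532) = 0.6311

0.6311


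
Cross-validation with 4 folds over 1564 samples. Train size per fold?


Fold size = 1564/4 = 391
Training per fold = 1564 - 391 = 1173

1173


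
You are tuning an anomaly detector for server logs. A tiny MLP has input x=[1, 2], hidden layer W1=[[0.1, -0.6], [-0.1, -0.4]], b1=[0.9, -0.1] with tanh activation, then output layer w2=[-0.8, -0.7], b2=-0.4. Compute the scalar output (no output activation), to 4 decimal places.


z1[0] = (0.1)·(1) + (-0.6)·(2) + 0.9 = -0.2
z1[1] = (-0.1)·(1) + (-0.4)·(2) - 0.1 = -1.0
h = tanh(z1) = [-0.1974, -0.7616]
output = (-0.8)·(-0.1974) + (-0.7)·(-0.7616) - 0.4 = 0.291

0.291


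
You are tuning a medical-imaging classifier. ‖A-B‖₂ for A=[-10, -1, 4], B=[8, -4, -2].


d = √((-10-8)² + (-1+ 4)² + (4+ 2)²)
  = √(324 + 9 + 36)
  = √369 = 19.2094

19.2094


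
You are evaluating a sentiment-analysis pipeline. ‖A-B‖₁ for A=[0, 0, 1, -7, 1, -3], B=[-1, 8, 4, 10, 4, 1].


d = |0+ 1| + |0-8| + |1-4| + |-7-10| + |1-4| + |-3-1|
  = 1 + 8 + 3 + 17 + 3 + 4
  = 36

36


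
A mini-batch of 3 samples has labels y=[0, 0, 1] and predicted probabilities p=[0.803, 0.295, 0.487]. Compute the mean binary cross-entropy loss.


L[0] = -ln(1-0.803) = -ln(0.197) = 1.6246
L[1] = -ln(1-0.295) = -ln(0.705) = 0.3496
L[2] = -ln(0.487) = 0.7195
mean = (1.6246 + 0.3496 + 0.7195)/3 = 0.8979

0.8979


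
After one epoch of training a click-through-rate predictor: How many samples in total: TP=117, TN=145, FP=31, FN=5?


Total = TP + TN + FP + FN
= 117 + 145 + 31 + 5
= 298
(Predicted positive: 148, predicted negative: 150)

298


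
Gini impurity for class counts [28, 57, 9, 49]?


Probabilities: [28/143, 57/143, 9/143, 49/143] ≈ [0.1958, 0.3986, 0.0629, 0.3427]
Σpᵢ² = (784 + 3249 + 81 + 2401)/143² = 6515/20449
Gini = 1 - Σpᵢ² = 1 - 6515/20449 = 0.6814

0.6814


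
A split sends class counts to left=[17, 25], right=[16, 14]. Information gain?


Parent = [33, 39], H_parent = 0.995
H_left = 0.9737 (n=42), H_right = 0.9968 (n=30)
H_children = (42/72)·0.9737 + (30/72)·0.9968 = 0.9833
IG = 0.995 - 0.9833 = 0.0117

0.0117


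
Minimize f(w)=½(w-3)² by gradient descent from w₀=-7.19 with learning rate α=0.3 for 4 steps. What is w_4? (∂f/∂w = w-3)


step 1: grad = -7.19-3 = -10.19; w = -7.19 - 0.3·(-10.19) = -4.133
step 2: grad = -4.133-3 = -7.133; w = -4.133 - 0.3·(-7.133) = -1.9931
step 3: grad = -1.9931-3 = -4.9931; w = -1.9931 - 0.3·(-4.9931) = -0.49517
step 4: grad = -0.49517-3 = -3.49517; w = -0.49517 - 0.3·(-3.49517) = 0.553381

0.553381


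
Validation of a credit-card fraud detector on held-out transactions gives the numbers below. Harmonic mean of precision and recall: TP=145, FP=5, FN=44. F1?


Precision = 145/150 = 0.9667
Recall = 145/189 = 0.7672
F1 = 2·P·R/(P+R) = 2·TP/(2·TP+FP+FN) = 290/(290+5+44) = 290/339 = 0.8555

0.8555


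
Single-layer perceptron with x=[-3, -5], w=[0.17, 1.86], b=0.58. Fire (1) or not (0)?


z = (-3)·(0.17) + (-5)·(1.86) + 0.58
  = -9.23
step(z) = 0 (z<0)

0


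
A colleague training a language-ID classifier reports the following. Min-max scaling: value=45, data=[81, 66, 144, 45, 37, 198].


min=37, max=198
(45-37)/(198-37) = 8/161 = 0.0497

0.0497


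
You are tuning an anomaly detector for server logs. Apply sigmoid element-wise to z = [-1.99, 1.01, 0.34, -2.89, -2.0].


σ(-1.99) = 1/(1+e^1.99) = 0.1203
σ(1.01) = 1/(1+e^-1.01) = 0.733
σ(0.34) = 1/(1+e^-0.34) = 0.5842
σ(-2.89) = 1/(1+e^2.89) = 0.0527
σ(-2.0) = 1/(1+e^2.0) = 0.1192
result = [0.1203, 0.733, 0.5842, 0.0527, 0.1192]

[0.1203, 0.733, 0.5842, 0.0527, 0.1192]


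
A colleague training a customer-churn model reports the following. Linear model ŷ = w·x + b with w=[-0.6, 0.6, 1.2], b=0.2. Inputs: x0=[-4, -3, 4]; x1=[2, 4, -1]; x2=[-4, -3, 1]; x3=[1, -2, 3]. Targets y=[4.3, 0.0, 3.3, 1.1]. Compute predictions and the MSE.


ŷ0 = (-0.6)·(-4) + (0.6)·(-3) + (1.2)·(4) + 0.2 = 5.6
ŷ1 = (-0.6)·(2) + (0.6)·(4) + (1.2)·(-1) + 0.2 = 0.2
ŷ2 = (-0.6)·(-4) + (0.6)·(-3) + (1.2)·(1) + 0.2 = 2.0
ŷ3 = (-0.6)·(1) + (0.6)·(-2) + (1.2)·(3) + 0.2 = 2.0
errors² = [1.69, 0.04, 1.69, 0.81]
MSE = 4.2300/4 = 1.0575

1.0575


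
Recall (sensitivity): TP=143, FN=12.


Recall = TP/(TP+FN)
= 143/(143+12)
= 143/155 = 92.26%

92.26%


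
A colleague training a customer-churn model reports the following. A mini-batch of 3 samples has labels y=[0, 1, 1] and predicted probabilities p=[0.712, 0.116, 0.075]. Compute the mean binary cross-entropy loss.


L[0] = -ln(1-0.712) = -ln(0.288) = 1.2448
L[1] = -ln(0.116) = 2.1542
L[2] = -ln(0.075) = 2.5903
mean = (1.2448 + 2.1542 + 2.5903)/3 = 1.9964

1.9964


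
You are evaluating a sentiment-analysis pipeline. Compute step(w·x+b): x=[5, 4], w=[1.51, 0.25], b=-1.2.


z = (5)·(1.51) + (4)·(0.25) - 1.2
  = 7.35
step(z) = 1 (z≥0)

1


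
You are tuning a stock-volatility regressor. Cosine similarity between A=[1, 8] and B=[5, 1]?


A·B = 1·5 + 8·1 = 13
‖A‖ = √65 = 8.0623, ‖B‖ = √26 = 5.099
cos = 13/(√65·√26) = 13/√1690 = 0.3162

0.3162


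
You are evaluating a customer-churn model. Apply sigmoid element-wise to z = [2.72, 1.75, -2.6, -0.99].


σ(2.72) = 1/(1+e^-2.72) = 0.9382
σ(1.75) = 1/(1+e^-1.75) = 0.852
σ(-2.6) = 1/(1+e^2.6) = 0.0691
σ(-0.99) = 1/(1+e^0.99) = 0.2709
result = [0.9382, 0.852, 0.0691, 0.2709]

[0.9382, 0.852, 0.0691, 0.2709]


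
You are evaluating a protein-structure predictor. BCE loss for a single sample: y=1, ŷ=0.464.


BCE = -[y·ln(p) + (1-y)·ln(1-p)]
= -1·ln(0.464) - 0
= -ln(0.464) = 0.7679

0.7679


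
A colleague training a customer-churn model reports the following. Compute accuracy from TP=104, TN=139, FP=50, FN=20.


Accuracy = (TP+TN)/(TP+TN+FP+FN)
= (104+139)/(313)
= 243/313 = 77.64%

77.64%


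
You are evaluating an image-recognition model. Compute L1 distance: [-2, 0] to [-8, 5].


d = |-2+ 8| + |0-5|
  = 6 + 5
  = 11

11


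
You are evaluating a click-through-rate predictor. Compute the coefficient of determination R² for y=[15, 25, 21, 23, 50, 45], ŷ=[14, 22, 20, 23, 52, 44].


ȳ = 29.8333
SS_res = Σ(y-ŷ)² = 16
SS_tot = Σ(y-ȳ)² = 1004.83
R² = 1 - SS_res/SS_tot = 1 - 0.0159 = 0.9841

0.9841


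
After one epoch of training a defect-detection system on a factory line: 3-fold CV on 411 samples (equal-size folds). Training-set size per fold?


Fold size = 411/3 = 137
Training per fold = 411 - 137 = 274

274


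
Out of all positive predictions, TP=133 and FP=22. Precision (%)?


Precision = TP/(TP+FP)
= 133/(133+22)
= 133/155 = 85.81%

85.81%


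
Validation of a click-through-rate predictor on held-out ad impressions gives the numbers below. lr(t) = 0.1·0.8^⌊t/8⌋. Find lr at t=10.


n_drops = ⌊10/8⌋ = 1
lr = 0.1·0.8^1 = 0.1·0.8 = 0.08

0.08


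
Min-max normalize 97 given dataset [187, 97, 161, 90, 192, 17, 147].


min=17, max=192
(97-17)/(192-17) = 80/175 = 0.4571

0.4571


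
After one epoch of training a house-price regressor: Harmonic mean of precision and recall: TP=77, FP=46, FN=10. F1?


Precision = 77/123 = 0.626
Recall = 77/87 = 0.8851
F1 = 2·P·R/(P+R) = 2·TP/(2·TP+FP+FN) = 154/(154+46+10) = 154/210 = 0.7333

0.7333


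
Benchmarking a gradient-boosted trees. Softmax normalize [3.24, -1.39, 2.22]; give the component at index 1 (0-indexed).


Exponentials: e^3.24=25.5337, e^-1.39=0.2491, e^2.22=9.2073
Sum = 34.9901
Softmax = [0.7297, 0.0071, 0.2631]
p[1] = 0.2491/34.9901 = 0.0071

0.0071


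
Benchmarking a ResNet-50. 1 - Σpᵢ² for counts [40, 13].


Probabilities: [40/53, 13/53] ≈ [0.7547, 0.2453]
Σpᵢ² = (1600 + 169)/53² = 1769/2809
Gini = 1 - Σpᵢ² = 1 - 1769/2809 = 0.3702

0.3702


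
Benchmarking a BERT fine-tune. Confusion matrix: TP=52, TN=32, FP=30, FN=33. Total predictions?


Total = TP + TN + FP + FN
= 52 + 32 + 30 + 33
= 147
(Predicted positive: 82, predicted negative: 65)

147


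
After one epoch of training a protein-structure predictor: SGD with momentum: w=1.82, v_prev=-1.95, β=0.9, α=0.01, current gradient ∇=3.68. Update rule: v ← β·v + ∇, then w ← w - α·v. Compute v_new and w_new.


v_new = 0.9·-1.95 + 3.68 = -1.755 + 3.68 = 1.925
w_new = 1.82 - 0.01·1.925 = 1.82 - 0.01925 = 1.80075

v_new=1.925, w_new=1.80075


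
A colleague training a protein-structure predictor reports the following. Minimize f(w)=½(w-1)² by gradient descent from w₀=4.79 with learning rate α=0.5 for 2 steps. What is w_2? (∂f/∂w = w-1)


step 1: grad = 4.79-1 = 3.79; w = 4.79 - 0.5·(3.79) = 2.895
step 2: grad = 2.895-1 = 1.895; w = 2.895 - 0.5·(1.895) = 1.9475

1.9475


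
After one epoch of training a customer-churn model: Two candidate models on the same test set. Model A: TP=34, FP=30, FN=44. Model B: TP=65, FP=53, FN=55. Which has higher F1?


Model A: P=34/64=0.5312, R=34/78=0.4359, F1=2PR/(P+R)=2TP/(2TP+FP+FN)=68/142=0.4789
Model B: P=65/118=0.5508, R=65/120=0.5417, F1=2PR/(P+R)=2TP/(2TP+FP+FN)=130/238=0.5462
0.4789 < 0.5462 → Model B

Model B


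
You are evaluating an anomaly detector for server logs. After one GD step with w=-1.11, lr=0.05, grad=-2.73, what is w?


w_new = w - α·∇
= -1.11 - 0.05·-2.73
= -1.11 + 0.1365
= -0.9735

-0.9735


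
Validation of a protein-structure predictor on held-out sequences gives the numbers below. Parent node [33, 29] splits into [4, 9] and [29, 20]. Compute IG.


Parent = [33, 29], H_parent = 0.997
H_left = 0.8905 (n=13), H_right = 0.9755 (n=49)
H_children = (13/62)·0.8905 + (49/62)·0.9755 = 0.9577
IG = 0.997 - 0.9577 = 0.0393

0.0393


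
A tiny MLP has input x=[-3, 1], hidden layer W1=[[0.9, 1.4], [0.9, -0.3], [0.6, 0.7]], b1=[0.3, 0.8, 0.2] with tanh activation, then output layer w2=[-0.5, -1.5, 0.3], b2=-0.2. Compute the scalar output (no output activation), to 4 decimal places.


z1[0] = (0.9)·(-3) + (1.4)·(1) + 0.3 = -1.0
z1[1] = (0.9)·(-3) + (-0.3)·(1) + 0.8 = -2.2
z1[2] = (0.6)·(-3) + (0.7)·(1) + 0.2 = -0.9
h = tanh(z1) = [-0.7616, -0.9757, -0.7163]
output = (-0.5)·(-0.7616) + (-1.5)·(-0.9757) + (0.3)·(-0.7163) - 0.2 = 1.4295

1.4295


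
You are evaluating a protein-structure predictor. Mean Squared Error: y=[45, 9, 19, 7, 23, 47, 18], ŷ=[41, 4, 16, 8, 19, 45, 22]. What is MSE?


Squared errors: (45-41)²=16, (9-4)²=25, (19-16)²=9, (7-8)²=1, (23-19)²=16, (47-45)²=4, (18-22)²=16
Sum = 87
MSE = 87/7 = 87/7

87/7


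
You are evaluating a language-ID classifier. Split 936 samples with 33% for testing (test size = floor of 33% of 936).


Test = ⌊936·33/100⌋ = 308
Train = 936 - 308 = 628

Train: 628, Test: 308


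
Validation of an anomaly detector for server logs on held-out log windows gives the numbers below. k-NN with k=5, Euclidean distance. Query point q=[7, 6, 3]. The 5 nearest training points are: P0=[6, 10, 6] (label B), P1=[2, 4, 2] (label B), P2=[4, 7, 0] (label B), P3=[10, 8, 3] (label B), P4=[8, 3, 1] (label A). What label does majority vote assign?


d(q,P0) = 5.099  (label B)
d(q,P1) = 5.4772  (label B)
d(q,P2) = 4.3589  (label B)
d(q,P3) = 3.6056  (label B)
d(q,P4) = 3.7417  (label A)
Votes: A=1, B=4
Majority → B

B


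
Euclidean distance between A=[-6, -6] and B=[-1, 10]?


d = √((-6+ 1)² + (-6-10)²)
  = √(25 + 256)
  = √281 = 16.7631

16.7631


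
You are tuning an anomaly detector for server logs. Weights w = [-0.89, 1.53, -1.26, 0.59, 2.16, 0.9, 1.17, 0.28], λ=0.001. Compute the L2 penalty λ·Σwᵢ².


‖w‖₂² = (-0.89)² + (1.53)² + (-1.26)² + (0.59)² + (2.16)² + (0.9)² + (1.17)² + (0.28)²
     = 0.7921 + 2.3409 + 1.5876 + 0.3481 + 4.6656 + 0.81 + 1.3689 + 0.0784
     = 11.9916
λ·‖w‖₂² = 0.001·11.9916 = 0.011992

0.011992


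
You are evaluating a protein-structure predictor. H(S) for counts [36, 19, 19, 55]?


Probabilities: [36/129, 19/129, 19/129, 55/129] ≈ [0.2791, 0.1473, 0.1473, 0.4264]
H = -((36/129)·log₂(36/129) + (19/129)·log₂(19/129) + (19/129)·log₂(19/129) + (55/129)·log₂(55/129))
  = 1.8522 bits

1.8522 bits


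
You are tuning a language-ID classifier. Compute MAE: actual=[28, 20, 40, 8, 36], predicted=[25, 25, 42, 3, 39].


Absolute errors: |28-25|=3, |20-25|=5, |40-42|=2, |8-3|=5, |36-39|=3
Sum = 18
MAE = 18/5 = 18/5

18/5


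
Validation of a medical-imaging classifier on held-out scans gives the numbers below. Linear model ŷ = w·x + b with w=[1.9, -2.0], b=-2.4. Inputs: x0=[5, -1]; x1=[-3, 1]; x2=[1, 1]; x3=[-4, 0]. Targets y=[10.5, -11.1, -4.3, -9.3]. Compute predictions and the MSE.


ŷ0 = (1.9)·(5) + (-2.0)·(-1) - 2.4 = 9.1
ŷ1 = (1.9)·(-3) + (-2.0)·(1) - 2.4 = -10.1
ŷ2 = (1.9)·(1) + (-2.0)·(1) - 2.4 = -2.5
ŷ3 = (1.9)·(-4) + (-2.0)·(0) - 2.4 = -10.0
errors² = [1.96, 1.0, 3.24, 0.49]
MSE = 6.6900/4 = 1.6725

1.6725


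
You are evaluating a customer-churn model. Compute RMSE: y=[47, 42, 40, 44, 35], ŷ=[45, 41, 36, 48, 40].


MSE = 62/5 = 12.4
RMSE = √(62/5) = 3.5214

3.5214


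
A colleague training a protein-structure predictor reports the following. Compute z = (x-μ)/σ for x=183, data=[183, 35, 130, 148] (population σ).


μ = 124, σ = 54.8042
z = (183 - 124)/54.8042 = 1.0766

1.0766


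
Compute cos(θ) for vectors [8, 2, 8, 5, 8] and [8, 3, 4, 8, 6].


A·B = 8·8 + 2·3 + 8·4 + 5·8 + 8·6 = 190
‖A‖ = √221 = 14.8661, ‖B‖ = √189 = 13.7477
cos = 190/(√221·√189) = 190/√41769 = 0.9297

0.9297


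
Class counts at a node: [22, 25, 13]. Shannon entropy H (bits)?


Probabilities: [22/60, 25/60, 13/60] ≈ [0.3667, 0.4167, 0.2167]
H = -((22/60)·log₂(22/60) + (25/60)·log₂(25/60) + (13/60)·log₂(13/60))
  = 1.5351 bits

1.5351 bits


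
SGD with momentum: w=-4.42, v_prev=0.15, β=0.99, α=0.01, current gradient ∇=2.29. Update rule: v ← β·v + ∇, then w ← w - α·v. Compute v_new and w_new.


v_new = 0.99·0.15 + 2.29 = 0.1485 + 2.29 = 2.4385
w_new = -4.42 - 0.01·2.4385 = -4.42 - 0.024385 = -4.444385

v_new=2.4385, w_new=-4.444385


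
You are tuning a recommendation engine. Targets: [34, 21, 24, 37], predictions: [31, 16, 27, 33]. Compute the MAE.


Absolute errors: |34-31|=3, |21-16|=5, |24-27|=3, |37-33|=4
Sum = 15
MAE = 15/4 = 15/4

15/4


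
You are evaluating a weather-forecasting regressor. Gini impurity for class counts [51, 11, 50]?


Probabilities: [51/112, 11/112, 50/112] ≈ [0.4554, 0.0982, 0.4464]
Σpᵢ² = (2601 + 121 + 2500)/112² = 5222/12544
Gini = 1 - Σpᵢ² = 1 - 5222/12544 = 0.5837

0.5837


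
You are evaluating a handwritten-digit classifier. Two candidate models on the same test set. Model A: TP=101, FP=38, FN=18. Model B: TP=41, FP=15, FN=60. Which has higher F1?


Model A: P=101/139=0.7266, R=101/119=0.8487, F1=2PR/(P+R)=2TP/(2TP+FP+FN)=202/258=0.7829
Model B: P=41/56=0.7321, R=41/101=0.4059, F1=2PR/(P+R)=2TP/(2TP+FP+FN)=82/157=0.5223
0.7829 > 0.5223 → Model A

Model A


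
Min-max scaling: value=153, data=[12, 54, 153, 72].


min=12, max=153
(153-12)/(153-12) = 141/141 = 1.0

1.0


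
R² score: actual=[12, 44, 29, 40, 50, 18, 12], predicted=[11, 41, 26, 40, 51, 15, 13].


ȳ = 29.2857
SS_res = Σ(y-ŷ)² = 30
SS_tot = Σ(y-ȳ)² = 1485.43
R² = 1 - SS_res/SS_tot = 1 - 0.0202 = 0.9798

0.9798


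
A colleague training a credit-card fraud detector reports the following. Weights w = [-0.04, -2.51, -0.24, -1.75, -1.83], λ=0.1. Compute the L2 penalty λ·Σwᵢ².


‖w‖₂² = (-0.04)² + (-2.51)² + (-0.24)² + (-1.75)² + (-1.83)²
     = 0.0016 + 6.3001 + 0.0576 + 3.0625 + 3.3489
     = 12.7707
λ·‖w‖₂² = 0.1·12.7707 = 1.27707

1.27707


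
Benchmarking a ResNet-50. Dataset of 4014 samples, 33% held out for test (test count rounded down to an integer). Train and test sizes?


Test = ⌊4014·33/100⌋ = 1324
Train = 4014 - 1324 = 2690

Train: 2690, Test: 1324


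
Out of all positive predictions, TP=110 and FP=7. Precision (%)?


Precision = TP/(TP+FP)
= 110/(110+7)
= 110/117 = 94.02%

94.02%


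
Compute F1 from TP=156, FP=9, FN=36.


Precision = 156/165 = 0.9455
Recall = 156/192 = 0.8125
F1 = 2·P·R/(P+R) = 2·TP/(2·TP+FP+FN) = 312/(312+9+36) = 312/357 = 0.8739

0.8739


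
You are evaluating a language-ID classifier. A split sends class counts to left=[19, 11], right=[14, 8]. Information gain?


Parent = [33, 19], H_parent = 0.9471
H_left = 0.9481 (n=30), H_right = 0.9457 (n=22)
H_children = (30/52)·0.9481 + (22/52)·0.9457 = 0.9471
IG = 0.9471 - 0.9471 = 0.0

0.0


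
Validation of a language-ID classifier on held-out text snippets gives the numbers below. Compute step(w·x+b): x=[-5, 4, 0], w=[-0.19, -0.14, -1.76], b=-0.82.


z = (-5)·(-0.19) + (4)·(-0.14) + (0)·(-1.76) - 0.82
  = -0.43
step(z) = 0 (z<0)

0


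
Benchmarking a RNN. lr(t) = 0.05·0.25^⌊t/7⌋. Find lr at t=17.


n_drops = ⌊17/7⌋ = 2
lr = 0.05·0.25^2 = 0.05·0.0625 = 0.003125

0.003125


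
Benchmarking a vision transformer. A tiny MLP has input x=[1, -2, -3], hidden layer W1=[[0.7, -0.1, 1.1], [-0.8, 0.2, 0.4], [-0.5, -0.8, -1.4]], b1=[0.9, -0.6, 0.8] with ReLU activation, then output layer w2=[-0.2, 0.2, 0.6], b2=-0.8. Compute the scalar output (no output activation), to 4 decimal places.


z1[0] = (0.7)·(1) + (-0.1)·(-2) + (1.1)·(-3) + 0.9 = -1.5
z1[1] = (-0.8)·(1) + (0.2)·(-2) + (0.4)·(-3) - 0.6 = -3.0
z1[2] = (-0.5)·(1) + (-0.8)·(-2) + (-1.4)·(-3) + 0.8 = 6.1
h = ReLU(z1) = [0.0, 0.0, 6.1]
output = (-0.2)·(0.0) + (0.2)·(0.0) + (0.6)·(6.1) - 0.8 = 2.86

2.86


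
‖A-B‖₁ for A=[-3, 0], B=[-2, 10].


d = |-3+ 2| + |0-10|
  = 1 + 10
  = 11

11


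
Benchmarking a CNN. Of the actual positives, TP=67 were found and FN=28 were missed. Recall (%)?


Recall = TP/(TP+FN)
= 67/(67+28)
= 67/95 = 70.53%

70.53%


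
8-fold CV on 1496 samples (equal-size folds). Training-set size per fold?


Fold size = 1496/8 = 187
Training per fold = 1496 - 187 = 1309

1309


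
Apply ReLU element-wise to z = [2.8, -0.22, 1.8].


ReLU(2.8) = max(0, 2.8) = 2.8
ReLU(-0.22) = max(0, -0.22) = 0.0
ReLU(1.8) = max(0, 1.8) = 1.8
result = [2.8, 0.0, 1.8]

[2.8, 0.0, 1.8]


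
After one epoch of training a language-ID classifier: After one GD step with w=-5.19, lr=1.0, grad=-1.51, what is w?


w_new = w - α·∇
= -5.19 - 1.0·-1.51
= -5.19 + 1.51
= -3.68

-3.68


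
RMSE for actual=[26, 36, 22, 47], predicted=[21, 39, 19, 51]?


MSE = 59/4 = 14.75
RMSE = √(59/4) = 3.8406

3.8406


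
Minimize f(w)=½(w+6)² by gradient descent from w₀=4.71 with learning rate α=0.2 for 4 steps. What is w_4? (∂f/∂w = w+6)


step 1: grad = 4.71+6 = 10.71; w = 4.71 - 0.2·(10.71) = 2.568
step 2: grad = 2.568+6 = 8.568; w = 2.568 - 0.2·(8.568) = 0.8544
step 3: grad = 0.8544+6 = 6.8544; w = 0.8544 - 0.2·(6.8544) = -0.51648
step 4: grad = -0.51648+6 = 5.48352; w = -0.51648 - 0.2·(5.48352) = -1.613184

-1.613184


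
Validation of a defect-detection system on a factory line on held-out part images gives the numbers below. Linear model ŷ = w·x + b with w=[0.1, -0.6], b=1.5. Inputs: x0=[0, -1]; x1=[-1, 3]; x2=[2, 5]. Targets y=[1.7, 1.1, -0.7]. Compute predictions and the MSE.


ŷ0 = (0.1)·(0) + (-0.6)·(-1) + 1.5 = 2.1
ŷ1 = (0.1)·(-1) + (-0.6)·(3) + 1.5 = -0.4
ŷ2 = (0.1)·(2) + (-0.6)·(5) + 1.5 = -1.3
errors² = [0.16, 2.25, 0.36]
MSE = 2.7700/3 = 0.9233

0.9233


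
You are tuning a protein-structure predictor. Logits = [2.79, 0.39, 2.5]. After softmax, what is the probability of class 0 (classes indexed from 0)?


Exponentials: e^2.79=16.281, e^0.39=1.477, e^2.5=12.1825
Sum = 29.9405
Softmax = [0.5438, 0.0493, 0.4069]
p[0] = 16.281/29.9405 = 0.5438

0.5438


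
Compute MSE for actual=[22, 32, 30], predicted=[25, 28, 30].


Squared errors: (22-25)²=9, (32-28)²=16, (30-30)²=0
Sum = 25
MSE = 25/3 = 25/3

25/3


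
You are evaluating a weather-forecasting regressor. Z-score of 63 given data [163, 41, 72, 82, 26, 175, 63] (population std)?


μ = 88.8571, σ = 53.6641
z = (63 - 88.8571)/53.6641 = -0.4818

-0.4818


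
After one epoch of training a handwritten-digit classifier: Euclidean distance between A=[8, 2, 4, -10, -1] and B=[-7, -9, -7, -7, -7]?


d = √((8+ 7)² + (2+ 9)² + (4+ 7)² + (-10+ 7)² + (-1+ 7)²)
  = √(225 + 121 + 121 + 9 + 36)
  = √512 = 22.6274

22.6274


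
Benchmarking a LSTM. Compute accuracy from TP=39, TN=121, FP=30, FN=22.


Accuracy = (TP+TN)/(TP+TN+FP+FN)
= (39+121)/(212)
= 160/212 = 75.47%

75.47%


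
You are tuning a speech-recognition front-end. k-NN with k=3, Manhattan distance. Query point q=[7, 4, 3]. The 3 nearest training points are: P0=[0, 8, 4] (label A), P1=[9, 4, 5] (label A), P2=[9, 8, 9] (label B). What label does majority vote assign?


d(q,P0) = 12  (label A)
d(q,P1) = 4  (label A)
d(q,P2) = 12  (label B)
Votes: A=2, B=1
Majority → A

A


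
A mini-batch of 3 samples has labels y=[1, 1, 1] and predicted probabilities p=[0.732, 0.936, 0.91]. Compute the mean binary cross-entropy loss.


L[0] = -ln(0.732) = 0.312
L[1] = -ln(0.936) = 0.0661
L[2] = -ln(0.91) = 0.0943
mean = (0.312 + 0.0661 + 0.0943)/3 = 0.1575

0.1575


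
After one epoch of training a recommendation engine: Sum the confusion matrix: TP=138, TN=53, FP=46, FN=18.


Total = TP + TN + FP + FN
= 138 + 53 + 46 + 18
= 255
(Predicted positive: 184, predicted negative: 71)

255


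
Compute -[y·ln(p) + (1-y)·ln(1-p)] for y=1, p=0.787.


BCE = -[y·ln(p) + (1-y)·ln(1-p)]
= -1·ln(0.787) - 0
= -ln(0.787) = 0.2395

0.2395


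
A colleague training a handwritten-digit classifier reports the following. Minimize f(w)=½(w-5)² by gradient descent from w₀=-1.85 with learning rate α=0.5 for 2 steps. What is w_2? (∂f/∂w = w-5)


step 1: grad = -1.85-5 = -6.85; w = -1.85 - 0.5·(-6.85) = 1.575
step 2: grad = 1.575-5 = -3.425; w = 1.575 - 0.5·(-3.425) = 3.2875

3.2875


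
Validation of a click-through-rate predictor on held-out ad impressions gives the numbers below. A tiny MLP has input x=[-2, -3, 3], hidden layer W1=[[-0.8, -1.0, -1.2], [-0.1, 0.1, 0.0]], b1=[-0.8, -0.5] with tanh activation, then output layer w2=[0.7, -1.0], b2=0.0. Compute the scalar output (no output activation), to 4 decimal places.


z1[0] = (-0.8)·(-2) + (-1.0)·(-3) + (-1.2)·(3) - 0.8 = 0.2
z1[1] = (-0.1)·(-2) + (0.1)·(-3) + (0.0)·(3) - 0.5 = -0.6
h = tanh(z1) = [0.1974, -0.537]
output = (0.7)·(0.1974) + (-1.0)·(-0.537) + 0.0 = 0.6752

0.6752


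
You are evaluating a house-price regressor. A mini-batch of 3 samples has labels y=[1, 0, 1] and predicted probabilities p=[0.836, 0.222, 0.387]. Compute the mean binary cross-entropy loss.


L[0] = -ln(0.836) = 0.1791
L[1] = -ln(1-0.222) = -ln(0.778) = 0.251
L[2] = -ln(0.387) = 0.9493
mean = (0.1791 + 0.251 + 0.9493)/3 = 0.4598

0.4598


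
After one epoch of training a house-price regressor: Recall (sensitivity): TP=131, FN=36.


Recall = TP/(TP+FN)
= 131/(131+36)
= 131/167 = 78.44%

78.44%


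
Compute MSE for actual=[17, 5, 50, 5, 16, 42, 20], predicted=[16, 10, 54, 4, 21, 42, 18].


Squared errors: (17-16)²=1, (5-10)²=25, (50-54)²=16, (5-4)²=1, (16-21)²=25, (42-42)²=0, (20-18)²=4
Sum = 72
MSE = 72/7 = 72/7

72/7


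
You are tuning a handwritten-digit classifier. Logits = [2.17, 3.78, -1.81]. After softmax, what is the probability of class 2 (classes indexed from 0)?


Exponentials: e^2.17=8.7583, e^3.78=43.816, e^-1.81=0.1637
Sum = 52.738
Softmax = [0.1661, 0.8308, 0.0031]
p[2] = 0.1637/52.738 = 0.0031

0.0031


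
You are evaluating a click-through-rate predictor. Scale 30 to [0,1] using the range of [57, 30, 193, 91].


min=30, max=193
(30-30)/(193-30) = 0/163 = 0.0

0.0


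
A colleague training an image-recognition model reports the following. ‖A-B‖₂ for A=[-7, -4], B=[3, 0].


d = √((-7-3)² + (-4-0)²)
  = √(100 + 16)
  = √116 = 10.7703

10.7703


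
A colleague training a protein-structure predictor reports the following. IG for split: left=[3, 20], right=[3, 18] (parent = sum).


Parent = [6, 38], H_parent = 0.5746
H_left = 0.5586 (n=23), H_right = 0.5917 (n=21)
H_children = (23/44)·0.5586 + (21/44)·0.5917 = 0.5744
IG = 0.5746 - 0.5744 = 0.0002

0.0002


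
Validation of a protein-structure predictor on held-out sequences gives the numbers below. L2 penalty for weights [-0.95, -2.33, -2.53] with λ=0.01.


‖w‖₂² = (-0.95)² + (-2.33)² + (-2.53)²
     = 0.9025 + 5.4289 + 6.4009
     = 12.7323
λ·‖w‖₂² = 0.01·12.7323 = 0.127323

0.127323


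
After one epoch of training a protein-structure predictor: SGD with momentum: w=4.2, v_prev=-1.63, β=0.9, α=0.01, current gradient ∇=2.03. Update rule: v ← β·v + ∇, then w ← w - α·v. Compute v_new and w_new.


v_new = 0.9·-1.63 + 2.03 = -1.467 + 2.03 = 0.563
w_new = 4.2 - 0.01·0.563 = 4.2 - 0.00563 = 4.19437

v_new=0.563, w_new=4.19437


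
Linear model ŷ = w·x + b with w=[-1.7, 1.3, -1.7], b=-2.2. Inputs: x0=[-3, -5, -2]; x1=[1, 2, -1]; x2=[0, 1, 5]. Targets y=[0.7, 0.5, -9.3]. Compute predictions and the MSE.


ŷ0 = (-1.7)·(-3) + (1.3)·(-5) + (-1.7)·(-2) - 2.2 = -0.2
ŷ1 = (-1.7)·(1) + (1.3)·(2) + (-1.7)·(-1) - 2.2 = 0.4
ŷ2 = (-1.7)·(0) + (1.3)·(1) + (-1.7)·(5) - 2.2 = -9.4
errors² = [0.81, 0.01, 0.01]
MSE = 0.8300/3 = 0.2767

0.2767


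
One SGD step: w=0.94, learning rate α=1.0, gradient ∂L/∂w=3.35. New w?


w_new = w - α·∇
= 0.94 - 1.0·3.35
= 0.94 - 3.35
= -2.41

-2.41


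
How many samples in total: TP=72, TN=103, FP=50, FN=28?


Total = TP + TN + FP + FN
= 72 + 103 + 50 + 28
= 253
(Predicted positive: 122, predicted negative: 131)

253


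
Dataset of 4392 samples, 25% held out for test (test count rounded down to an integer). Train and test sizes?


Test = ⌊4392·25/100⌋ = 1098
Train = 4392 - 1098 = 3294

Train: 3294, Test: 1098


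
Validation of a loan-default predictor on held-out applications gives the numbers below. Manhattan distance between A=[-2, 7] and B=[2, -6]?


d = |-2-2| + |7+ 6|
  = 4 + 13
  = 17

17


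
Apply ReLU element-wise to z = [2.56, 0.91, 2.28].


ReLU(2.56) = max(0, 2.56) = 2.56
ReLU(0.91) = max(0, 0.91) = 0.91
ReLU(2.28) = max(0, 2.28) = 2.28
result = [2.56, 0.91, 2.28]

[2.56, 0.91, 2.28]


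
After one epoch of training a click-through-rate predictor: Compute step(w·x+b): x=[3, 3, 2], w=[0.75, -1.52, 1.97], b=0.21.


z = (3)·(0.75) + (3)·(-1.52) + (2)·(1.97) + 0.21
  = 1.84
step(z) = 1 (z≥0)

1


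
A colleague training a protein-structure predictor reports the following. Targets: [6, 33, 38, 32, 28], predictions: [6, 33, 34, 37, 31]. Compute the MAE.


Absolute errors: |6-6|=0, |33-33|=0, |38-34|=4, |32-37|=5, |28-31|=3
Sum = 12
MAE = 12/5 = 12/5

12/5


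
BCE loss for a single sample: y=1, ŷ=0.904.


BCE = -[y·ln(p) + (1-y)·ln(1-p)]
= -1·ln(0.904) - 0
= -ln(0.904) = 0.1009

0.1009


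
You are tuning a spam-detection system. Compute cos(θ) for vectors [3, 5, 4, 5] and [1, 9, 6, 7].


A·B = 3·1 + 5·9 + 4·6 + 5·7 = 107
‖A‖ = √75 = 8.6603, ‖B‖ = √167 = 12.9228
cos = 107/(√75·√167) = 107/√12525 = 0.9561

0.9561


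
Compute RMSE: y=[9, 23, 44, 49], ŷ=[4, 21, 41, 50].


MSE = 39/4 = 9.75
RMSE = √(39/4) = 3.1225

3.1225


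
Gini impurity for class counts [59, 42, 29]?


Probabilities: [59/130, 42/130, 29/130] ≈ [0.4538, 0.3231, 0.2231]
Σpᵢ² = (3481 + 1764 + 841)/130² = 6086/16900
Gini = 1 - Σpᵢ² = 1 - 6086/16900 = 0.6399

0.6399


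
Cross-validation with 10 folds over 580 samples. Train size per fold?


Fold size = 580/10 = 58
Training per fold = 580 - 58 = 522

522
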